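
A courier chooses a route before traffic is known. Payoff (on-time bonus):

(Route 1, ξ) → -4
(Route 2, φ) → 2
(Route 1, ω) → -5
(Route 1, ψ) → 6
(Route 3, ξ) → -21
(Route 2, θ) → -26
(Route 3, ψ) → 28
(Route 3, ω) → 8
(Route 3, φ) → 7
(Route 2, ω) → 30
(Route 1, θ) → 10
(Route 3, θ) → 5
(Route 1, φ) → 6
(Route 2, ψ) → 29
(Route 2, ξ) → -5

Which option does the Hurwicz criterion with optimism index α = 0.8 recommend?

Route 2

Route 1: 0.8·10 + 0.2·(-5) = 7
Route 2: 0.8·30 + 0.2·(-26) = 18.8
Route 3: 0.8·28 + 0.2·(-21) = 18.2
Highest Hurwicz score = 18.8 → Route 2.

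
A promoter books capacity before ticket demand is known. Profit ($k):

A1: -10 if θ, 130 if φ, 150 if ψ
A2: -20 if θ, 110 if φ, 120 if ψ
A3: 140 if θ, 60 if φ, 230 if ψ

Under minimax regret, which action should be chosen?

Column bests: θ=140, φ=130, ψ=230.
A1 regrets: 150, 0, 80 → max 150
A2 regrets: 160, 20, 110 → max 160
A3 regrets: 0, 70, 0 → max 70
Smallest max regret = 70 → A3.

A3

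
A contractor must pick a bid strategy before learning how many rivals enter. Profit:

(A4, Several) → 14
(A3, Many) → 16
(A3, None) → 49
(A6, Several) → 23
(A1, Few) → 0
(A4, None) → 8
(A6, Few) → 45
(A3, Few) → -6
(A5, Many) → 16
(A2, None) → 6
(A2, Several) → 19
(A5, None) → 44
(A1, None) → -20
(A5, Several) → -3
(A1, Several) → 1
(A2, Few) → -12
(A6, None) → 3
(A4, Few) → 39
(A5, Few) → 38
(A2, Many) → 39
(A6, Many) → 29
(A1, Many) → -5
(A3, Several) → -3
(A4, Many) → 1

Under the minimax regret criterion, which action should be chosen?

A5

Column bests: None=49, Few=45, Several=23, Many=39.
A1 regrets: 69, 45, 22, 44 → max 69
A2 regrets: 43, 57, 4, 0 → max 57
A3 regrets: 0, 51, 26, 23 → max 51
A4 regrets: 41, 6, 9, 38 → max 41
A5 regrets: 5, 7, 26, 23 → max 26
A6 regrets: 46, 0, 0, 10 → max 46
Smallest max regret = 26 → A5.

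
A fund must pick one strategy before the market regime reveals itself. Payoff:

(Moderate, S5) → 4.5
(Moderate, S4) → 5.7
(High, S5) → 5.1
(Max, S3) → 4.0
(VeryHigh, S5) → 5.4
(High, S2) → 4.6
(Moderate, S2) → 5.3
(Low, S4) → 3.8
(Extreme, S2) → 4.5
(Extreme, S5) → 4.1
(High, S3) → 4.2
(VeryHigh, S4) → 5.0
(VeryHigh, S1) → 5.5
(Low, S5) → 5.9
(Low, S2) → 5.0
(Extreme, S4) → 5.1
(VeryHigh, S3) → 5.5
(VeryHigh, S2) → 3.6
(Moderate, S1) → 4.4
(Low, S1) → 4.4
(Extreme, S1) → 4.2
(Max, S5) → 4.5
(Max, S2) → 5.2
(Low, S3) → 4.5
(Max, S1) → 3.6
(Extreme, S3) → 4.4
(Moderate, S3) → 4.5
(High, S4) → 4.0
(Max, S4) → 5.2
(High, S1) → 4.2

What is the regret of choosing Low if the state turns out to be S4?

1.9

Best payoff under S4 is 5.7.
Regret = 5.7 − 3.8 = 1.9.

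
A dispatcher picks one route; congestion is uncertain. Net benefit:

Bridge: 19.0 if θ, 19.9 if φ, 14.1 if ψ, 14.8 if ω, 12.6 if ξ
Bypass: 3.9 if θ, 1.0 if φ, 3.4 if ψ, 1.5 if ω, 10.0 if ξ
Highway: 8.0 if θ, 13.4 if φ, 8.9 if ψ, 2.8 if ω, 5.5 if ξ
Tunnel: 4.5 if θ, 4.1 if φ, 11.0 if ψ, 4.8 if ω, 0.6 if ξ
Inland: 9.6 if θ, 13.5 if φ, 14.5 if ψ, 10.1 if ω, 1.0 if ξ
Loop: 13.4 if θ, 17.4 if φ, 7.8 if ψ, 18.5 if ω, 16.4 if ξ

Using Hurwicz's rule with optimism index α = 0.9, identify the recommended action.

Bridge

Bridge: 0.9·19.9 + 0.1·12.6 = 19.17
Bypass: 0.9·10.0 + 0.1·1.0 = 9.1
Highway: 0.9·13.4 + 0.1·2.8 = 12.34
Tunnel: 0.9·11.0 + 0.1·0.6 = 9.96
Inland: 0.9·14.5 + 0.1·1.0 = 13.15
Loop: 0.9·18.5 + 0.1·7.8 = 17.43
Highest Hurwicz score = 19.17 → Bridge.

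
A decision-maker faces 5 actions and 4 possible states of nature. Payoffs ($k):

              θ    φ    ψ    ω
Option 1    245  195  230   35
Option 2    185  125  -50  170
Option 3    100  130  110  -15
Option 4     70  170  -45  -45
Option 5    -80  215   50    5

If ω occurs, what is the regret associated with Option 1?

135

Best payoff under ω is 170.
Regret = 170 − 35 = 135.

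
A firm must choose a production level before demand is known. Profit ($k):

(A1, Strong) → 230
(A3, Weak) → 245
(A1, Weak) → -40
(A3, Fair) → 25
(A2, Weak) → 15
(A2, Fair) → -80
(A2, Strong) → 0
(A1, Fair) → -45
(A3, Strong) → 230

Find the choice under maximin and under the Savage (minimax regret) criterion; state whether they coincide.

maximin → A3; minimax regret → A3 (agree)

Row minima: A1=-45, A2=-80, A3=25
Best worst-case = 25 → A3.
Column bests: Weak=245, Fair=25, Strong=230.
A1 regrets: 285, 70, 0 → max 285
A2 regrets: 230, 105, 230 → max 230
A3 regrets: 0, 0, 0 → max 0
Smallest max regret = 0 → A3.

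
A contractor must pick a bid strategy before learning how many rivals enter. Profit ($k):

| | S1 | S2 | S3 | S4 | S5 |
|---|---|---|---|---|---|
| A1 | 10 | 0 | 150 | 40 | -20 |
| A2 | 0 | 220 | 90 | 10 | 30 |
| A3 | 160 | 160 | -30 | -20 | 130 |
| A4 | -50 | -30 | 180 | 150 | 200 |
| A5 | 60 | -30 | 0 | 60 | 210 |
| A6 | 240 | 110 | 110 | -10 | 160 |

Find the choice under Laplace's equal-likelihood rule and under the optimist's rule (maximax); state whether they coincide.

Row averages: A1=36, A2=70, A3=80, A4=90, A5=60, A6=122
Highest average = 122 → A6.
Row maxima: A1=150, A2=220, A3=160, A4=200, A5=210, A6=240
Best best-case = 240 → A6.

laplace → A6; maximax → A6 (agree)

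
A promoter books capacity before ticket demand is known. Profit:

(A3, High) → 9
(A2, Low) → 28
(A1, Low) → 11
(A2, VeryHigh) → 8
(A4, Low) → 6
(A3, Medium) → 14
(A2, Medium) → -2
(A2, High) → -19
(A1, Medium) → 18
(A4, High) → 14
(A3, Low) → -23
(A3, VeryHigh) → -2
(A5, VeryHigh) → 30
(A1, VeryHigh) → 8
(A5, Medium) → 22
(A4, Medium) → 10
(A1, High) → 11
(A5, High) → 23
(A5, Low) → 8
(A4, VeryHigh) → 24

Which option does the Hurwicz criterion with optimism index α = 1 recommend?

A5

A1: 1·18 + 0·8 = 18
A2: 1·28 + 0·(-19) = 28
A3: 1·14 + 0·(-23) = 14
A4: 1·24 + 0·6 = 24
A5: 1·30 + 0·8 = 30
Highest Hurwicz score = 30 → A5.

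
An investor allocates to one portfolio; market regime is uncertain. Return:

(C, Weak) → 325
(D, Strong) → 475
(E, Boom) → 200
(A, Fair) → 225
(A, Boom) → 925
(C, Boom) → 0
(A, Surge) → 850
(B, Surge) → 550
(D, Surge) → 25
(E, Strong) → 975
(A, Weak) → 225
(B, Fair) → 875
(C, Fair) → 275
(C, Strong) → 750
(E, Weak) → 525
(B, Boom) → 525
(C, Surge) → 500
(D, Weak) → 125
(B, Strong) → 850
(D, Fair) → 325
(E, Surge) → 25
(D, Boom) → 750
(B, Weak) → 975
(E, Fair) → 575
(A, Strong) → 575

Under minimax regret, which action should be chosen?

Column bests: Weak=975, Fair=875, Strong=975, Boom=925, Surge=850.
A regrets: 750, 650, 400, 0, 0 → max 750
B regrets: 0, 0, 125, 400, 300 → max 400
C regrets: 650, 600, 225, 925, 350 → max 925
D regrets: 850, 550, 500, 175, 825 → max 850
E regrets: 450, 300, 0, 725, 825 → max 825
Smallest max regret = 400 → B.

B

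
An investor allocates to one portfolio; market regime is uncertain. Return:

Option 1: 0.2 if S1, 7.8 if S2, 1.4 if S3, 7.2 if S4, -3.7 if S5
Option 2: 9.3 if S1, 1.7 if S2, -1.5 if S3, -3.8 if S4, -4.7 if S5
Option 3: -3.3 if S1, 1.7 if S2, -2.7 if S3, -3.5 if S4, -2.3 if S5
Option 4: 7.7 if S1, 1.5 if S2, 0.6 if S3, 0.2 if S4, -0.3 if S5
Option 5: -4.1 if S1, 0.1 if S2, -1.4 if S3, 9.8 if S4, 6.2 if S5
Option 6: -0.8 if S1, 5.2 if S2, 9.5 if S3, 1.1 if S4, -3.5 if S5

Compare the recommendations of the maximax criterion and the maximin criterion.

Row maxima: Option 1=7.8, Option 2=9.3, Option 3=1.7, Option 4=7.7, Option 5=9.8, Option 6=9.5
Best best-case = 9.8 → Option 5.
Row minima: Option 1=-3.7, Option 2=-4.7, Option 3=-3.5, Option 4=-0.3, Option 5=-4.1, Option 6=-3.5
Best worst-case = -0.3 → Option 4.

maximax → Option 5; maximin → Option 4 (disagree)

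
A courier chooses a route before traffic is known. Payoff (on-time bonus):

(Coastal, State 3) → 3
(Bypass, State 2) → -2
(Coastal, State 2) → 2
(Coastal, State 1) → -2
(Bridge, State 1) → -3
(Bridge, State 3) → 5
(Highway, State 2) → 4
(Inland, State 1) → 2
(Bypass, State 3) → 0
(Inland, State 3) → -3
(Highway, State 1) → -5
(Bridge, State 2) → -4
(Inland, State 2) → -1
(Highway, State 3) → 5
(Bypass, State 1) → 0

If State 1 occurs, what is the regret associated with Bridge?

Best payoff under State 1 is 2.
Regret = 2 − (-3) = 5.

5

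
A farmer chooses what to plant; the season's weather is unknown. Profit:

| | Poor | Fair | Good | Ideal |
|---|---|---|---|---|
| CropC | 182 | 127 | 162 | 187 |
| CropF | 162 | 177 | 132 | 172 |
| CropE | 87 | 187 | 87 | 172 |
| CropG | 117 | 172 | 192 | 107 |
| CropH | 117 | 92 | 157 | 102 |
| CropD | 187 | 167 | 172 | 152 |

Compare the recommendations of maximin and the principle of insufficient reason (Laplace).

Row minima: CropC=127, CropF=132, CropE=87, CropG=107, CropH=92, CropD=152
Best worst-case = 152 → CropD.
Row averages: CropC=164.5, CropF=160.75, CropE=133.25, CropG=147, CropH=117, CropD=169.5
Highest average = 169.5 → CropD.

maximin → CropD; laplace → CropD (agree)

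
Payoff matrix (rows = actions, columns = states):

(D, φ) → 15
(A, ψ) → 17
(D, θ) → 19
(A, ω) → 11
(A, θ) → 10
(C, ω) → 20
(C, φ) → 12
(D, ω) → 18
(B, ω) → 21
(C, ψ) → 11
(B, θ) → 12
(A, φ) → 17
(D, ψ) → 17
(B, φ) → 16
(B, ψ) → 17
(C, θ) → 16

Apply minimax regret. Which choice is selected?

Column bests: θ=19, φ=17, ψ=17, ω=21.
A regrets: 9, 0, 0, 10 → max 10
B regrets: 7, 1, 0, 0 → max 7
C regrets: 3, 5, 6, 1 → max 6
D regrets: 0, 2, 0, 3 → max 3
Smallest max regret = 3 → D.

D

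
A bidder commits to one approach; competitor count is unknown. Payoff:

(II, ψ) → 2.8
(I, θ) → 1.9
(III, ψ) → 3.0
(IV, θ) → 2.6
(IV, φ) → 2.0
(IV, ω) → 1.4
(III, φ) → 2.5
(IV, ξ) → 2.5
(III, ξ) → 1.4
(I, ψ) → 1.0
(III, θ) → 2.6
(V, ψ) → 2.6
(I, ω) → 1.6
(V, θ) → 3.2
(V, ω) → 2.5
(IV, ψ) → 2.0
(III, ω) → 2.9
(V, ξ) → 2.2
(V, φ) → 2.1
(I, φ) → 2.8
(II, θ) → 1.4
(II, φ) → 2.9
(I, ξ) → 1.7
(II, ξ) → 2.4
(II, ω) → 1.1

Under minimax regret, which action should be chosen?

V

Column bests: θ=3.2, φ=2.9, ψ=3.0, ω=2.9, ξ=2.5.
I regrets: 1.3, 0.1, 2.0, 1.3, 0.8 → max 2.0
II regrets: 1.8, 0.0, 0.2, 1.8, 0.1 → max 1.8
III regrets: 0.6, 0.4, 0.0, 0.0, 1.1 → max 1.1
IV regrets: 0.6, 0.9, 1.0, 1.5, 0.0 → max 1.5
V regrets: 0.0, 0.8, 0.4, 0.4, 0.3 → max 0.8
Smallest max regret = 0.8 → V.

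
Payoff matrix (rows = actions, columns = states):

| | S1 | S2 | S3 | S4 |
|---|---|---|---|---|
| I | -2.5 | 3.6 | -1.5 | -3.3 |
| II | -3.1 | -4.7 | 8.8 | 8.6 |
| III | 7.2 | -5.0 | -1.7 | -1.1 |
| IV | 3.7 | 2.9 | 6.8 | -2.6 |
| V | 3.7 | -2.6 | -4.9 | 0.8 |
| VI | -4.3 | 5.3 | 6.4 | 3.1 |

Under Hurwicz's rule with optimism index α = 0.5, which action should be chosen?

I: 0.5·3.6 + 0.5·(-3.3) = 0.15
II: 0.5·8.8 + 0.5·(-4.7) = 2.05
III: 0.5·7.2 + 0.5·(-5.0) = 1.1
IV: 0.5·6.8 + 0.5·(-2.6) = 2.1
V: 0.5·3.7 + 0.5·(-4.9) = -0.6
VI: 0.5·6.4 + 0.5·(-4.3) = 1.05
Highest Hurwicz score = 2.1 → IV.

IV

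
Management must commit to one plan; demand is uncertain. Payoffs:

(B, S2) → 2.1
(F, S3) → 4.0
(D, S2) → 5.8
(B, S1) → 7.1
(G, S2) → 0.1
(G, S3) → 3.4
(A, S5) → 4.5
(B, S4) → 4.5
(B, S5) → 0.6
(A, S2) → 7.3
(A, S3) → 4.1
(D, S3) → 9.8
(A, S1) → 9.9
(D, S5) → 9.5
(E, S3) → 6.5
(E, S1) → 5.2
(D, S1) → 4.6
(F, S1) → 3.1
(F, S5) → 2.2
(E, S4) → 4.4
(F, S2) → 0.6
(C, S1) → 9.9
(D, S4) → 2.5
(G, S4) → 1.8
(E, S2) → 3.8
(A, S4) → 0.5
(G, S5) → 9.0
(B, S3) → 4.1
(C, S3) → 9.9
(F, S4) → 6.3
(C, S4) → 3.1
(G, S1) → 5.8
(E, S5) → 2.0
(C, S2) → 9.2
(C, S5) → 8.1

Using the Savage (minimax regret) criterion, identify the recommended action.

C

Column bests: S1=9.9, S2=9.2, S3=9.9, S4=6.3, S5=9.5.
A regrets: 0.0, 1.9, 5.8, 5.8, 5.0 → max 5.8
B regrets: 2.8, 7.1, 5.8, 1.8, 8.9 → max 8.9
C regrets: 0.0, 0.0, 0.0, 3.2, 1.4 → max 3.2
D regrets: 5.3, 3.4, 0.1, 3.8, 0.0 → max 5.3
E regrets: 4.7, 5.4, 3.4, 1.9, 7.5 → max 7.5
F regrets: 6.8, 8.6, 5.9, 0.0, 7.3 → max 8.6
G regrets: 4.1, 9.1, 6.5, 4.5, 0.5 → max 9.1
Smallest max regret = 3.2 → C.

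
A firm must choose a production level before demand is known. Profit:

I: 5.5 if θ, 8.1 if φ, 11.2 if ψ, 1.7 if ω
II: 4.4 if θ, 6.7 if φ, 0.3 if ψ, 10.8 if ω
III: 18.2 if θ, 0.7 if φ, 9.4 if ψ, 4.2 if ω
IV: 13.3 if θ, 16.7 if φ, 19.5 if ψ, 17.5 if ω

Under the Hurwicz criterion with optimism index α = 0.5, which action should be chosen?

IV

I: 0.5·11.2 + 0.5·1.7 = 6.45
II: 0.5·10.8 + 0.5·0.3 = 5.55
III: 0.5·18.2 + 0.5·0.7 = 9.45
IV: 0.5·19.5 + 0.5·13.3 = 16.4
Highest Hurwicz score = 16.4 → IV.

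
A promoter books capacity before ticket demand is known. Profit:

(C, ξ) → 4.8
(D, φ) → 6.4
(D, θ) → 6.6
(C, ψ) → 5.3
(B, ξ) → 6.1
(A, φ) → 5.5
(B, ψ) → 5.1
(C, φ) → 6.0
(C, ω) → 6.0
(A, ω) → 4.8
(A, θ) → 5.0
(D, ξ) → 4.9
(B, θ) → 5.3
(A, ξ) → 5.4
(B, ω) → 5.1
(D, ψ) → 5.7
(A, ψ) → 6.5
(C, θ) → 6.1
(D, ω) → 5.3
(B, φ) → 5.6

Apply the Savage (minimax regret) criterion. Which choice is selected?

Column bests: θ=6.6, φ=6.4, ψ=6.5, ω=6.0, ξ=6.1.
A regrets: 1.6, 0.9, 0.0, 1.2, 0.7 → max 1.6
B regrets: 1.3, 0.8, 1.4, 0.9, 0.0 → max 1.4
C regrets: 0.5, 0.4, 1.2, 0.0, 1.3 → max 1.3
D regrets: 0.0, 0.0, 0.8, 0.7, 1.2 → max 1.2
Smallest max regret = 1.2 → D.

D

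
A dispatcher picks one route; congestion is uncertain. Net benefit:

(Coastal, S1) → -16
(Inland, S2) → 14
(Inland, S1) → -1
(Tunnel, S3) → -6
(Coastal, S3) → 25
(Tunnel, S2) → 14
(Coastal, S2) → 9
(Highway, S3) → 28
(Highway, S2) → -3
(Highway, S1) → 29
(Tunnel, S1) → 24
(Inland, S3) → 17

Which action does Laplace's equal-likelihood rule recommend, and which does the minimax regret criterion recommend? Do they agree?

laplace → Highway; minimax regret → Highway (agree)

Row averages: Coastal=6, Inland=10, Highway=18, Tunnel=32/3
Highest average = 18 → Highway.
Column bests: S1=29, S2=14, S3=28.
Coastal regrets: 45, 5, 3 → max 45
Inland regrets: 30, 0, 11 → max 30
Highway regrets: 0, 17, 0 → max 17
Tunnel regrets: 5, 0, 34 → max 34
Smallest max regret = 17 → Highway.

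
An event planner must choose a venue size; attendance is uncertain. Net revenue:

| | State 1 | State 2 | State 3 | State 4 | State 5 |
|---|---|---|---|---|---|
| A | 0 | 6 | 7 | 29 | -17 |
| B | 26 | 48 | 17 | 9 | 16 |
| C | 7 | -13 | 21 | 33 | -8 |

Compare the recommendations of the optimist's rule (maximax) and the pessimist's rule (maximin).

Row maxima: A=29, B=48, C=33
Best best-case = 48 → B.
Row minima: A=-17, B=9, C=-13
Best worst-case = 9 → B.

maximax → B; maximin → B (agree)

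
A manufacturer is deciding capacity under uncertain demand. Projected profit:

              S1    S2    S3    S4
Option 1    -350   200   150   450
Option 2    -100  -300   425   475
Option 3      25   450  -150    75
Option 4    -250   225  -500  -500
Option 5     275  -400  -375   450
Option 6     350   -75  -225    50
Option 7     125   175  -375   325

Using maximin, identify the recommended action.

Option 3

Row minima: Option 1=-350, Option 2=-300, Option 3=-150, Option 4=-500, Option 5=-400, Option 6=-225, Option 7=-375
Best worst-case = -150 → Option 3.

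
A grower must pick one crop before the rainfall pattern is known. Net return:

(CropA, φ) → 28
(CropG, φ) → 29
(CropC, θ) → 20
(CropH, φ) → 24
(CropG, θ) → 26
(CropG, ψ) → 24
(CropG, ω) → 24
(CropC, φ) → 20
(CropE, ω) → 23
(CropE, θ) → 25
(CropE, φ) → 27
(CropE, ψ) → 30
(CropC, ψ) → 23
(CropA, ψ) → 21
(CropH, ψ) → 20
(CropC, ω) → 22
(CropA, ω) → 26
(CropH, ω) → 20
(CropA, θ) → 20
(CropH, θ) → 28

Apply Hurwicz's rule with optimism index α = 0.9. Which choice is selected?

CropE

CropC: 0.9·23 + 0.1·20 = 22.7
CropA: 0.9·28 + 0.1·20 = 27.2
CropE: 0.9·30 + 0.1·23 = 29.3
CropH: 0.9·28 + 0.1·20 = 27.2
CropG: 0.9·29 + 0.1·24 = 28.5
Highest Hurwicz score = 29.3 → CropE.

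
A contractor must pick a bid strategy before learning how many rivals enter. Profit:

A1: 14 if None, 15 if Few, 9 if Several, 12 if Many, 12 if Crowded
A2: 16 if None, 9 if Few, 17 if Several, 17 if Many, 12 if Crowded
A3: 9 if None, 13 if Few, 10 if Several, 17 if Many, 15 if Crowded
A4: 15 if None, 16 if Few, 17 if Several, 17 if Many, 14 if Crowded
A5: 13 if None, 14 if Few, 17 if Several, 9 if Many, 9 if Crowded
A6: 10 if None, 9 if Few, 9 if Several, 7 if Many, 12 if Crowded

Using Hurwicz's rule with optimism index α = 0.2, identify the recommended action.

A1: 0.2·15 + 0.8·9 = 10.2
A2: 0.2·17 + 0.8·9 = 10.6
A3: 0.2·17 + 0.8·9 = 10.6
A4: 0.2·17 + 0.8·14 = 14.6
A5: 0.2·17 + 0.8·9 = 10.6
A6: 0.2·12 + 0.8·7 = 8
Highest Hurwicz score = 14.6 → A4.

A4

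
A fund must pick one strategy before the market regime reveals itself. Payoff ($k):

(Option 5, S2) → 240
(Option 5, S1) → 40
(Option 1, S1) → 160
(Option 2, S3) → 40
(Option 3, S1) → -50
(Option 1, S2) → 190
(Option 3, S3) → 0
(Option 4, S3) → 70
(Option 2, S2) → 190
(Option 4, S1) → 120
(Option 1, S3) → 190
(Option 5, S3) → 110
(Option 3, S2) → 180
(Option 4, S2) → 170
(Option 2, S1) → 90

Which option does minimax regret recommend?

Column bests: S1=160, S2=240, S3=190.
Option 1 regrets: 0, 50, 0 → max 50
Option 2 regrets: 70, 50, 150 → max 150
Option 3 regrets: 210, 60, 190 → max 210
Option 4 regrets: 40, 70, 120 → max 120
Option 5 regrets: 120, 0, 80 → max 120
Smallest max regret = 50 → Option 1.

Option 1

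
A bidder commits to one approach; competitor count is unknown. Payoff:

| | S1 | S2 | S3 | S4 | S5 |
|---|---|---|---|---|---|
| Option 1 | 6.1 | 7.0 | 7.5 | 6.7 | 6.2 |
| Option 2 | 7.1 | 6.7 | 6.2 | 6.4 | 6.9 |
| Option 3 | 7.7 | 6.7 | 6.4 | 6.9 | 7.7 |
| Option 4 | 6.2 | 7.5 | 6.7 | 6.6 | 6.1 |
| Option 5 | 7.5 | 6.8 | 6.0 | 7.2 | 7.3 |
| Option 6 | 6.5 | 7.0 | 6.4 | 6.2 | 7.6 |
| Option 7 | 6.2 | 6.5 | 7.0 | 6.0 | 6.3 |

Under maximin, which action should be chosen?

Option 3

Row minima: Option 1=6.1, Option 2=6.2, Option 3=6.4, Option 4=6.1, Option 5=6.0, Option 6=6.2, Option 7=6.0
Best worst-case = 6.4 → Option 3.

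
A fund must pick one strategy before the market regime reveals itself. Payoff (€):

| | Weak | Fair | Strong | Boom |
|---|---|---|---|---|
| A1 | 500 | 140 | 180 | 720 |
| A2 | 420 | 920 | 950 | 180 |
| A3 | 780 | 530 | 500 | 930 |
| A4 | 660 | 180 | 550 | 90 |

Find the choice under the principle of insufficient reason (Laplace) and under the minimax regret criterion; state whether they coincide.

Row averages: A1=385, A2=617.5, A3=685, A4=370
Highest average = 685 → A3.
Column bests: Weak=780, Fair=920, Strong=950, Boom=930.
A1 regrets: 280, 780, 770, 210 → max 780
A2 regrets: 360, 0, 0, 750 → max 750
A3 regrets: 0, 390, 450, 0 → max 450
A4 regrets: 120, 740, 400, 840 → max 840
Smallest max regret = 450 → A3.

laplace → A3; minimax regret → A3 (agree)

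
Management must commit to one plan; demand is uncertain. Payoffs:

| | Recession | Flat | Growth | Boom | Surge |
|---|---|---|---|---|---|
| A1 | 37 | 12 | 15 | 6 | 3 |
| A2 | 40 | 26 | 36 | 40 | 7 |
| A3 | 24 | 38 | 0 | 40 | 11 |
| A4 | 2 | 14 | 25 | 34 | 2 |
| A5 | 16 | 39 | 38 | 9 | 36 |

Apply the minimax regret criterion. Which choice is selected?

Column bests: Recession=40, Flat=39, Growth=38, Boom=40, Surge=36.
A1 regrets: 3, 27, 23, 34, 33 → max 34
A2 regrets: 0, 13, 2, 0, 29 → max 29
A3 regrets: 16, 1, 38, 0, 25 → max 38
A4 regrets: 38, 25, 13, 6, 34 → max 38
A5 regrets: 24, 0, 0, 31, 0 → max 31
Smallest max regret = 29 → A2.

A2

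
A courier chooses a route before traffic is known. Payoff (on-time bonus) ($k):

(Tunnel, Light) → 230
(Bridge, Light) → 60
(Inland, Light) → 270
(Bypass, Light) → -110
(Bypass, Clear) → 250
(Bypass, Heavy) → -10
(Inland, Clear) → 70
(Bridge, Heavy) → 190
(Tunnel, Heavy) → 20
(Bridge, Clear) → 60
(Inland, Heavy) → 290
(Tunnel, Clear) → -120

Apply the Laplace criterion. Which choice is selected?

Inland

Row averages: Bridge=310/3, Inland=210, Tunnel=130/3, Bypass=130/3
Highest average = 210 → Inland.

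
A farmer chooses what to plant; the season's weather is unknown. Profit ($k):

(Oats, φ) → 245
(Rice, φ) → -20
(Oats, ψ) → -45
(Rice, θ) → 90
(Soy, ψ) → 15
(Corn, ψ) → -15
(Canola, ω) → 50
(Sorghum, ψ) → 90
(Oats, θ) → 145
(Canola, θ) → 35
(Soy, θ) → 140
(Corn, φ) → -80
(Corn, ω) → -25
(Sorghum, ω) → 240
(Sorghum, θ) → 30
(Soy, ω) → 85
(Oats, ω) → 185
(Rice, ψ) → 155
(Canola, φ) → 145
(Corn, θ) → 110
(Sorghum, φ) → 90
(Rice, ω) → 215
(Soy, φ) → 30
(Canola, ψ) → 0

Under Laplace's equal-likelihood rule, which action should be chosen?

Row averages: Oats=132.5, Corn=-2.5, Rice=110, Sorghum=112.5, Soy=67.5, Canola=57.5
Highest average = 132.5 → Oats.

Oats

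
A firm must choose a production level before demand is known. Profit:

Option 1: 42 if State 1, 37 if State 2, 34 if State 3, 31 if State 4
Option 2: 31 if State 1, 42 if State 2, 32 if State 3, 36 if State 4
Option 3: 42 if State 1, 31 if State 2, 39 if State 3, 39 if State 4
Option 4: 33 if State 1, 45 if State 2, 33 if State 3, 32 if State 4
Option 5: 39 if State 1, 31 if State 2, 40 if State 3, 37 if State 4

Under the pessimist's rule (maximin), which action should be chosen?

Row minima: Option 1=31, Option 2=31, Option 3=31, Option 4=32, Option 5=31
Best worst-case = 32 → Option 4.

Option 4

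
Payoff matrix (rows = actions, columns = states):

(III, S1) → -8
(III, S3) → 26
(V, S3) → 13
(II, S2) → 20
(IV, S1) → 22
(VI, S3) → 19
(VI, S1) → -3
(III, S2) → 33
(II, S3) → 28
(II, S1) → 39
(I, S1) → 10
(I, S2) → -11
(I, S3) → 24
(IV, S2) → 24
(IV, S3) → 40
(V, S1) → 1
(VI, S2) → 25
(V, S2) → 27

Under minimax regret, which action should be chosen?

Column bests: S1=39, S2=33, S3=40.
I regrets: 29, 44, 16 → max 44
II regrets: 0, 13, 12 → max 13
III regrets: 47, 0, 14 → max 47
IV regrets: 17, 9, 0 → max 17
V regrets: 38, 6, 27 → max 38
VI regrets: 42, 8, 21 → max 42
Smallest max regret = 13 → II.

II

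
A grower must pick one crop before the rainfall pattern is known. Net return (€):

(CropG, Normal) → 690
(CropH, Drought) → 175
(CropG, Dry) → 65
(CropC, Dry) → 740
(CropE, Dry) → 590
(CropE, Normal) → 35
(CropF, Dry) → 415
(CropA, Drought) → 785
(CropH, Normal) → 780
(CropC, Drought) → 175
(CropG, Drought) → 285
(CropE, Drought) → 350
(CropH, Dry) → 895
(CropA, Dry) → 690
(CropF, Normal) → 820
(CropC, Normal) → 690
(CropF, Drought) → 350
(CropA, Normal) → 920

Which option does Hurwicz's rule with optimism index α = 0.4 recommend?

CropA

CropF: 0.4·820 + 0.6·350 = 538
CropA: 0.4·920 + 0.6·690 = 782
CropH: 0.4·895 + 0.6·175 = 463
CropG: 0.4·690 + 0.6·65 = 315
CropC: 0.4·740 + 0.6·175 = 401
CropE: 0.4·590 + 0.6·35 = 257
Highest Hurwicz score = 782 → CropA.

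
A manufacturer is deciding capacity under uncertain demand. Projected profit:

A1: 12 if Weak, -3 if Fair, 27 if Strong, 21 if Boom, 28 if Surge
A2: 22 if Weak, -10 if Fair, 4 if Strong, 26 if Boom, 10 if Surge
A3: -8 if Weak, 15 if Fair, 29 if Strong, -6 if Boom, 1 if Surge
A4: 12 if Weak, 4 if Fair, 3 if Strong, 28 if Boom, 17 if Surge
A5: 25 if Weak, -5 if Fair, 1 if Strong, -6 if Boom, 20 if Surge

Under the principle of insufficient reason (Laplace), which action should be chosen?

Row averages: A1=17, A2=10.4, A3=6.2, A4=12.8, A5=7
Highest average = 17 → A1.

A1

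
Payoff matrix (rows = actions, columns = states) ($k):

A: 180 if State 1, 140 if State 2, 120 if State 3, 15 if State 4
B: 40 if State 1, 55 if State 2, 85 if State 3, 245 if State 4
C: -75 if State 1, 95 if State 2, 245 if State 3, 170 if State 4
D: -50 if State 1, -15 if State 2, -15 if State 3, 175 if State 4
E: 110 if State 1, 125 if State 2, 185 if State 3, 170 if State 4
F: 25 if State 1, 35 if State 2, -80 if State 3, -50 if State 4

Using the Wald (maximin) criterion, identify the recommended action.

E

Row minima: A=15, B=40, C=-75, D=-50, E=110, F=-80
Best worst-case = 110 → E.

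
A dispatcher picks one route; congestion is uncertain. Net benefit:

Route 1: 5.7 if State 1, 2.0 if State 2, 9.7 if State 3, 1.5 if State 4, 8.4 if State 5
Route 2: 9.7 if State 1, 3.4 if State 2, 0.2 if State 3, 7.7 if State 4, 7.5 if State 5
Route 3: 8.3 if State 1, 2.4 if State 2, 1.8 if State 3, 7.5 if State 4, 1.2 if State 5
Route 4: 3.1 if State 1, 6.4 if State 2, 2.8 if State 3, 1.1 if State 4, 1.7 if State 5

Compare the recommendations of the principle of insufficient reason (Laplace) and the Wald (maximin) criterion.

laplace → Route 2; maximin → Route 1 (disagree)

Row averages: Route 1=5.46, Route 2=5.7, Route 3=4.24, Route 4=3.02
Highest average = 5.7 → Route 2.
Row minima: Route 1=1.5, Route 2=0.2, Route 3=1.2, Route 4=1.1
Best worst-case = 1.5 → Route 1.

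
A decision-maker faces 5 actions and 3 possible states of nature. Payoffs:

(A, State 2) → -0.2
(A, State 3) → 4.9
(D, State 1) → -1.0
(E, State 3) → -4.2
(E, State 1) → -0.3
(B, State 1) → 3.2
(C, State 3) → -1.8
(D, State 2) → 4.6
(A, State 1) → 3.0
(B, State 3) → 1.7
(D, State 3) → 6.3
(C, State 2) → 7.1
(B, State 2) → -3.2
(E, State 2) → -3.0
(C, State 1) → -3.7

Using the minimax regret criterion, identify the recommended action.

Column bests: State 1=3.2, State 2=7.1, State 3=6.3.
A regrets: 0.2, 7.3, 1.4 → max 7.3
B regrets: 0.0, 10.3, 4.6 → max 10.3
C regrets: 6.9, 0.0, 8.1 → max 8.1
D regrets: 4.2, 2.5, 0.0 → max 4.2
E regrets: 3.5, 10.1, 10.5 → max 10.5
Smallest max regret = 4.2 → D.

D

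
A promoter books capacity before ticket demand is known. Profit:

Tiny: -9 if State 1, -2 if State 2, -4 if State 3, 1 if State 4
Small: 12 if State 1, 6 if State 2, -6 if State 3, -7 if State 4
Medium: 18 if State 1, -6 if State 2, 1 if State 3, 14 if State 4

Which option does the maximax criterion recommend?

Medium

Row maxima: Tiny=1, Small=12, Medium=18
Best best-case = 18 → Medium.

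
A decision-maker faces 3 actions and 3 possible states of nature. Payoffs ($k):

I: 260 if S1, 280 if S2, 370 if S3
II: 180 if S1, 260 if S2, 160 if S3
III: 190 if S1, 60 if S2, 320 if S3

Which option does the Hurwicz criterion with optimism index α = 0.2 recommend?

I

I: 0.2·370 + 0.8·260 = 282
II: 0.2·260 + 0.8·160 = 180
III: 0.2·320 + 0.8·60 = 112
Highest Hurwicz score = 282 → I.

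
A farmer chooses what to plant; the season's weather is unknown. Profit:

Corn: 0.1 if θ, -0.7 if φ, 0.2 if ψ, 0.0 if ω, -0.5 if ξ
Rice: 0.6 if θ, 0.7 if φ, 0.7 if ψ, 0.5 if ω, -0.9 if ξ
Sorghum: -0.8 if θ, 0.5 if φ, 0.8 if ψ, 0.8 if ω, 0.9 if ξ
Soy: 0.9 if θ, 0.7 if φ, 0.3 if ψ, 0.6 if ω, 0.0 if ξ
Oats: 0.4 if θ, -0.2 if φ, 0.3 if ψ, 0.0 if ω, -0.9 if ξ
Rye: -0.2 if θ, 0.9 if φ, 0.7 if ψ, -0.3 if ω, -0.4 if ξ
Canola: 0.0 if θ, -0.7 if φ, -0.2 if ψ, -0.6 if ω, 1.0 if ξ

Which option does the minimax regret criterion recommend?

Column bests: θ=0.9, φ=0.9, ψ=0.8, ω=0.8, ξ=1.0.
Corn regrets: 0.8, 1.6, 0.6, 0.8, 1.5 → max 1.6
Rice regrets: 0.3, 0.2, 0.1, 0.3, 1.9 → max 1.9
Sorghum regrets: 1.7, 0.4, 0.0, 0.0, 0.1 → max 1.7
Soy regrets: 0.0, 0.2, 0.5, 0.2, 1.0 → max 1.0
Oats regrets: 0.5, 1.1, 0.5, 0.8, 1.9 → max 1.9
Rye regrets: 1.1, 0.0, 0.1, 1.1, 1.4 → max 1.4
Canola regrets: 0.9, 1.6, 1.0, 1.4, 0.0 → max 1.6
Smallest max regret = 1.0 → Soy.

Soy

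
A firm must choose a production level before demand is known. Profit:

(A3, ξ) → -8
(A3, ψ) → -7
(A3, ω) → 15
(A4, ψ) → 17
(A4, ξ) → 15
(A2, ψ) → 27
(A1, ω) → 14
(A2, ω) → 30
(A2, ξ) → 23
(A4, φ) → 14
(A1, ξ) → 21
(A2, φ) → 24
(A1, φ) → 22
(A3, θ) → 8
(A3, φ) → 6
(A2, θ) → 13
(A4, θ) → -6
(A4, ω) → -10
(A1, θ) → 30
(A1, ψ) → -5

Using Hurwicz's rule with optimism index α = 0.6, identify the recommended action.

A2

A1: 0.6·30 + 0.4·(-5) = 16
A2: 0.6·30 + 0.4·13 = 23.2
A3: 0.6·15 + 0.4·(-8) = 5.8
A4: 0.6·17 + 0.4·(-10) = 6.2
Highest Hurwicz score = 23.2 → A2.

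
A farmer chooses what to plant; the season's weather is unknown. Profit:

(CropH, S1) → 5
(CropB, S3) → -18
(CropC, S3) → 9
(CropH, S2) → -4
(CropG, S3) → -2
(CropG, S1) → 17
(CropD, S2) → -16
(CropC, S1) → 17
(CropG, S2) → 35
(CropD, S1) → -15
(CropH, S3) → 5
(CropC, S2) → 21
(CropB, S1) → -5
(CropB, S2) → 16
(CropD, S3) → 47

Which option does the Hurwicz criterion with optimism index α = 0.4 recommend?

CropC: 0.4·21 + 0.6·9 = 13.8
CropD: 0.4·47 + 0.6·(-16) = 9.2
CropH: 0.4·5 + 0.6·(-4) = -0.4
CropG: 0.4·35 + 0.6·(-2) = 12.8
CropB: 0.4·16 + 0.6·(-18) = -4.4
Highest Hurwicz score = 13.8 → CropC.

CropC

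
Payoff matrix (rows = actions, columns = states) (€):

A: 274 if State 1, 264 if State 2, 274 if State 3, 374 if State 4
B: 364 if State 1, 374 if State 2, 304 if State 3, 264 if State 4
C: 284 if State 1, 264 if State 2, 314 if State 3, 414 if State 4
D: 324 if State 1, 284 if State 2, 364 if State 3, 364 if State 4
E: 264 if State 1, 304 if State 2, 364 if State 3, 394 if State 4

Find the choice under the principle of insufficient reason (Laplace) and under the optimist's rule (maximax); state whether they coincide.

Row averages: A=296.5, B=326.5, C=319, D=334, E=331.5
Highest average = 334 → D.
Row maxima: A=374, B=374, C=414, D=364, E=394
Best best-case = 414 → C.

laplace → D; maximax → C (disagree)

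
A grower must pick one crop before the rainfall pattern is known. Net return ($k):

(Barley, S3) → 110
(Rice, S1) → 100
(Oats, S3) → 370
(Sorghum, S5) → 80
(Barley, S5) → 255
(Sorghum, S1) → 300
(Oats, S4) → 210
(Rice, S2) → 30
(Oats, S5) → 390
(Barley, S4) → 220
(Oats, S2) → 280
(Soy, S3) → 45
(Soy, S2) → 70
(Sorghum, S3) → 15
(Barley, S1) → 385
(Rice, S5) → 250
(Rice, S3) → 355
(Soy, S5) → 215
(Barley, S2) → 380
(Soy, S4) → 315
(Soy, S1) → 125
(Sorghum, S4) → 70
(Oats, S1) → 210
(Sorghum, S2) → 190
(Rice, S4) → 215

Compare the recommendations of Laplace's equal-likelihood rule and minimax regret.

Row averages: Soy=154, Rice=190, Sorghum=131, Oats=292, Barley=270
Highest average = 292 → Oats.
Column bests: S1=385, S2=380, S3=370, S4=315, S5=390.
Soy regrets: 260, 310, 325, 0, 175 → max 325
Rice regrets: 285, 350, 15, 100, 140 → max 350
Sorghum regrets: 85, 190, 355, 245, 310 → max 355
Oats regrets: 175, 100, 0, 105, 0 → max 175
Barley regrets: 0, 0, 260, 95, 135 → max 260
Smallest max regret = 175 → Oats.

laplace → Oats; minimax regret → Oats (agree)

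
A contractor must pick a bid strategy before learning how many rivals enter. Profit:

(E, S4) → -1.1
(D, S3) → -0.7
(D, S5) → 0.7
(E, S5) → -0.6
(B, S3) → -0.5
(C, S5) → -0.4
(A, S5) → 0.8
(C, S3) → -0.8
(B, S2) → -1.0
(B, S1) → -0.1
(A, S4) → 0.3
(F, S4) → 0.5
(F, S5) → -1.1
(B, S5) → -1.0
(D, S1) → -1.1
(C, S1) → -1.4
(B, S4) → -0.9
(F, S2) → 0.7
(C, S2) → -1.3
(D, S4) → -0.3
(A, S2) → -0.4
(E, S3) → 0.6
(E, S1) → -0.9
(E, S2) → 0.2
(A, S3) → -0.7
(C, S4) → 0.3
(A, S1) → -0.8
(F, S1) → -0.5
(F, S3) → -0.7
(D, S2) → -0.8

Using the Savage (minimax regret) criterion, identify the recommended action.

Column bests: S1=-0.1, S2=0.7, S3=0.6, S4=0.5, S5=0.8.
A regrets: 0.7, 1.1, 1.3, 0.2, 0.0 → max 1.3
B regrets: 0.0, 1.7, 1.1, 1.4, 1.8 → max 1.8
C regrets: 1.3, 2.0, 1.4, 0.2, 1.2 → max 2.0
D regrets: 1.0, 1.5, 1.3, 0.8, 0.1 → max 1.5
E regrets: 0.8, 0.5, 0.0, 1.6, 1.4 → max 1.6
F regrets: 0.4, 0.0, 1.3, 0.0, 1.9 → max 1.9
Smallest max regret = 1.3 → A.

A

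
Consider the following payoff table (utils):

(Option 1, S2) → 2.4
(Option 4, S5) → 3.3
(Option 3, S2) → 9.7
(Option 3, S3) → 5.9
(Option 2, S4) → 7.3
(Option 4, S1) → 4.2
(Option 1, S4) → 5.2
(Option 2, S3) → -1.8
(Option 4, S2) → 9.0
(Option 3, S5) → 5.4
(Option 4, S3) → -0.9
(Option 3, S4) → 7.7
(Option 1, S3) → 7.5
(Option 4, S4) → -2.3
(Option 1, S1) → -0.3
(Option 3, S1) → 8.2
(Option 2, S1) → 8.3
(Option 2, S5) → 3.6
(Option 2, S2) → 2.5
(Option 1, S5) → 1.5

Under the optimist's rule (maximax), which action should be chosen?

Row maxima: Option 1=7.5, Option 2=8.3, Option 3=9.7, Option 4=9.0
Best best-case = 9.7 → Option 3.

Option 3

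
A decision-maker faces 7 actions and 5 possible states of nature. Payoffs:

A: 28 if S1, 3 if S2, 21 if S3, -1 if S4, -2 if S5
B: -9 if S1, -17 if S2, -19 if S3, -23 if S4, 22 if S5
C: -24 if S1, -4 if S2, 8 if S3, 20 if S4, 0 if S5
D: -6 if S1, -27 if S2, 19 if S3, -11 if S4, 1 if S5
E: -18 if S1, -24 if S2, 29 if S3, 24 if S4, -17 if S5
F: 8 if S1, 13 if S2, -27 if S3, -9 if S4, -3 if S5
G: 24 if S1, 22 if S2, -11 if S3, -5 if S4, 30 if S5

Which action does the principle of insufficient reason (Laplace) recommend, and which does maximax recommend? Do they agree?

laplace → G; maximax → G (agree)

Row averages: A=9.8, B=-9.2, C=0, D=-4.8, E=-1.2, F=-3.6, G=12
Highest average = 12 → G.
Row maxima: A=28, B=22, C=20, D=19, E=29, F=13, G=30
Best best-case = 30 → G.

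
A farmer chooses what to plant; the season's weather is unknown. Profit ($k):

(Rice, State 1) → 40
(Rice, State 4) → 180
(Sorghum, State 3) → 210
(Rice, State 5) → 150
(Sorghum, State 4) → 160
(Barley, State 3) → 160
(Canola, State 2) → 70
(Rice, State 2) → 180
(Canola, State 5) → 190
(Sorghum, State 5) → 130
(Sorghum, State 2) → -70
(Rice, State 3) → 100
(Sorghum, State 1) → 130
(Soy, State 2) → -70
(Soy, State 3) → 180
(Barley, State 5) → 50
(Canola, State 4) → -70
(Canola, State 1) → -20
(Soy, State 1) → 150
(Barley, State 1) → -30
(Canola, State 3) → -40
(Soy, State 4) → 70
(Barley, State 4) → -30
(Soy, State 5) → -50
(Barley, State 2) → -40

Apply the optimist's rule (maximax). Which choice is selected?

Row maxima: Canola=190, Barley=160, Soy=180, Rice=180, Sorghum=210
Best best-case = 210 → Sorghum.

Sorghum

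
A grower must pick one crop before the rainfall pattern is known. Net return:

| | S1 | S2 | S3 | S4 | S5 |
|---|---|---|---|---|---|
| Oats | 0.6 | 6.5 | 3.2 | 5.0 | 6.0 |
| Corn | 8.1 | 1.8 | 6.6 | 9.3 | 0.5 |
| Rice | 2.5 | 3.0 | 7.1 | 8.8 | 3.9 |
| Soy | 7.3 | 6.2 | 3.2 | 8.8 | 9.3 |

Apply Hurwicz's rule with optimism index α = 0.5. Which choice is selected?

Soy

Oats: 0.5·6.5 + 0.5·0.6 = 3.55
Corn: 0.5·9.3 + 0.5·0.5 = 4.9
Rice: 0.5·8.8 + 0.5·2.5 = 5.65
Soy: 0.5·9.3 + 0.5·3.2 = 6.25
Highest Hurwicz score = 6.25 → Soy.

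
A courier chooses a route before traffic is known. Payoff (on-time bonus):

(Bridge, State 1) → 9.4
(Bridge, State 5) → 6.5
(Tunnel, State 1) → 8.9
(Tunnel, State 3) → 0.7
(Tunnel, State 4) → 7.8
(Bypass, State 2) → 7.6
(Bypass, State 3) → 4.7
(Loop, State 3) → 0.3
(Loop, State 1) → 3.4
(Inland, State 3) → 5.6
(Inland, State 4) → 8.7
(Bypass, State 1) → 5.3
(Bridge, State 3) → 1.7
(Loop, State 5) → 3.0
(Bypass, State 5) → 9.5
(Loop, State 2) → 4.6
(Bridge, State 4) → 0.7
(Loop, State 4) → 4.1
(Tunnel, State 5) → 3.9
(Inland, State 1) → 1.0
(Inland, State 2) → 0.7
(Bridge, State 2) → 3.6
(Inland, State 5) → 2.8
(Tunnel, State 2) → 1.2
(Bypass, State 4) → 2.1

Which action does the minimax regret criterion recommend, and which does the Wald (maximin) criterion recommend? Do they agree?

minimax regret → Tunnel; maximin → Bypass (disagree)

Column bests: State 1=9.4, State 2=7.6, State 3=5.6, State 4=8.7, State 5=9.5.
Bypass regrets: 4.1, 0.0, 0.9, 6.6, 0.0 → max 6.6
Tunnel regrets: 0.5, 6.4, 4.9, 0.9, 5.6 → max 6.4
Inland regrets: 8.4, 6.9, 0.0, 0.0, 6.7 → max 8.4
Bridge regrets: 0.0, 4.0, 3.9, 8.0, 3.0 → max 8.0
Loop regrets: 6.0, 3.0, 5.3, 4.6, 6.5 → max 6.5
Smallest max regret = 6.4 → Tunnel.
Row minima: Bypass=2.1, Tunnel=0.7, Inland=0.7, Bridge=0.7, Loop=0.3
Best worst-case = 2.1 → Bypass.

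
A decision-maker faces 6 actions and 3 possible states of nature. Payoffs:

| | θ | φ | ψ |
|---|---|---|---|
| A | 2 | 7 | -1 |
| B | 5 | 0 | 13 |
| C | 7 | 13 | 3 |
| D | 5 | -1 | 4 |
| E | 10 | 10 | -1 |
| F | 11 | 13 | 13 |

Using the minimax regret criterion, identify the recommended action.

F

Column bests: θ=11, φ=13, ψ=13.
A regrets: 9, 6, 14 → max 14
B regrets: 6, 13, 0 → max 13
C regrets: 4, 0, 10 → max 10
D regrets: 6, 14, 9 → max 14
E regrets: 1, 3, 14 → max 14
F regrets: 0, 0, 0 → max 0
Smallest max regret = 0 → F.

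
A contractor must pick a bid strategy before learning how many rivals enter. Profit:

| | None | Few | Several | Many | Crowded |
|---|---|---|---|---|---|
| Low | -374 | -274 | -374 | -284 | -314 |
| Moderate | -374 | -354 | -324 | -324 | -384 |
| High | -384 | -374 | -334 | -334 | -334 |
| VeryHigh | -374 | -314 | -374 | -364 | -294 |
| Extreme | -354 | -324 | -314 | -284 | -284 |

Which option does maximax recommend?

Row maxima: Low=-274, Moderate=-324, High=-334, VeryHigh=-294, Extreme=-284
Best best-case = -274 → Low.

Low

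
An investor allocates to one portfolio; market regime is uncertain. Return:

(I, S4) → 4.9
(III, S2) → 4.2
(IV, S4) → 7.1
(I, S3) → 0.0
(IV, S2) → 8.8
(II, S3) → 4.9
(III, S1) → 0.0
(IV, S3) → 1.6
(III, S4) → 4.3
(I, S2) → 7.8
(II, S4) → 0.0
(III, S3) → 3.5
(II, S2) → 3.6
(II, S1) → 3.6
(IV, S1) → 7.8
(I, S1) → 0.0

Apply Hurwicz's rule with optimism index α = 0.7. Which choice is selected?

I: 0.7·7.8 + 0.3·0.0 = 5.46
II: 0.7·4.9 + 0.3·0.0 = 3.43
III: 0.7·4.3 + 0.3·0.0 = 3.01
IV: 0.7·8.8 + 0.3·1.6 = 6.64
Highest Hurwicz score = 6.64 → IV.

IV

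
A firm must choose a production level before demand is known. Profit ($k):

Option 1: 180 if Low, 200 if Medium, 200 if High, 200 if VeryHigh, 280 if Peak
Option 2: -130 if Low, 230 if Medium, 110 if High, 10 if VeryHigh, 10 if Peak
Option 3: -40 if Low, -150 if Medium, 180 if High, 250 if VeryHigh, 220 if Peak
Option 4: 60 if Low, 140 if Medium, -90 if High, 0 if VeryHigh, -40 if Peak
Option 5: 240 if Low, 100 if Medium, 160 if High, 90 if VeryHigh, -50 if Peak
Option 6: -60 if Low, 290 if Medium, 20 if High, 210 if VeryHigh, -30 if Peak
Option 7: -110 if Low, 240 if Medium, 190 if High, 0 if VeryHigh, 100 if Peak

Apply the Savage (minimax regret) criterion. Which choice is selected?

Column bests: Low=240, Medium=290, High=200, VeryHigh=250, Peak=280.
Option 1 regrets: 60, 90, 0, 50, 0 → max 90
Option 2 regrets: 370, 60, 90, 240, 270 → max 370
Option 3 regrets: 280, 440, 20, 0, 60 → max 440
Option 4 regrets: 180, 150, 290, 250, 320 → max 320
Option 5 regrets: 0, 190, 40, 160, 330 → max 330
Option 6 regrets: 300, 0, 180, 40, 310 → max 310
Option 7 regrets: 350, 50, 10, 250, 180 → max 350
Smallest max regret = 90 → Option 1.

Option 1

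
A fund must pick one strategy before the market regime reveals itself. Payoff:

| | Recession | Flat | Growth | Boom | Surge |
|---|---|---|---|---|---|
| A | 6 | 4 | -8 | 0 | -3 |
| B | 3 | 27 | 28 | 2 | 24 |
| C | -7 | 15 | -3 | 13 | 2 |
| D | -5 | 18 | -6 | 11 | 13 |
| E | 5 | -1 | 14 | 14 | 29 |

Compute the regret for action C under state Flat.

12

Best payoff under Flat is 27.
Regret = 27 − 15 = 12.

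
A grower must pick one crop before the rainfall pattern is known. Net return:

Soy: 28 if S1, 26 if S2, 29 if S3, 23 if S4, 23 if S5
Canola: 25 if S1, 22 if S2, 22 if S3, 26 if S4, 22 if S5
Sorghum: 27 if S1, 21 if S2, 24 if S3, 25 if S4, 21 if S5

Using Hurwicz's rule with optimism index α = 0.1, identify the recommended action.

Soy

Soy: 0.1·29 + 0.9·23 = 23.6
Canola: 0.1·26 + 0.9·22 = 22.4
Sorghum: 0.1·27 + 0.9·21 = 21.6
Highest Hurwicz score = 23.6 → Soy.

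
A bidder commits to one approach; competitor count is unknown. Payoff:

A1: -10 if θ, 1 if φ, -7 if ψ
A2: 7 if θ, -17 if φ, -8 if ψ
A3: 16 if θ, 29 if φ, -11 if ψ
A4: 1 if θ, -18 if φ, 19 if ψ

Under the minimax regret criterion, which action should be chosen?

A1

Column bests: θ=16, φ=29, ψ=19.
A1 regrets: 26, 28, 26 → max 28
A2 regrets: 9, 46, 27 → max 46
A3 regrets: 0, 0, 30 → max 30
A4 regrets: 15, 47, 0 → max 47
Smallest max regret = 28 → A1.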